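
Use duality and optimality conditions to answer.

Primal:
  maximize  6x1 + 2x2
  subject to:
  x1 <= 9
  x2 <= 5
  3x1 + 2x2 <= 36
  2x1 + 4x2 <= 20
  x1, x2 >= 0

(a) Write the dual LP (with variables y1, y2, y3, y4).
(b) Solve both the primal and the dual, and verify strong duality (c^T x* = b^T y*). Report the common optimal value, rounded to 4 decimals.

The standard primal-dual pair for 'max c^T x s.t. A x <= b, x >= 0' is:
  Dual:  min b^T y  s.t.  A^T y >= c,  y >= 0.

So the dual LP is:
  minimize  9y1 + 5y2 + 36y3 + 20y4
  subject to:
    y1 + 3y3 + 2y4 >= 6
    y2 + 2y3 + 4y4 >= 2
    y1, y2, y3, y4 >= 0

Solving the primal: x* = (9, 0.5).
  primal value c^T x* = 55.
Solving the dual: y* = (5, 0, 0, 0.5).
  dual value b^T y* = 55.
Strong duality: c^T x* = b^T y*. Confirmed.

55


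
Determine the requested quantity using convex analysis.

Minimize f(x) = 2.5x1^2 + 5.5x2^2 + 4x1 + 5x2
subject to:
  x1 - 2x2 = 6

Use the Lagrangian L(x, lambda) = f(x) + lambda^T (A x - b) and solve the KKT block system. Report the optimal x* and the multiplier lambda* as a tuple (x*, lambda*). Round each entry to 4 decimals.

Form the Lagrangian:
  L(x, lambda) = (1/2) x^T Q x + c^T x + lambda^T (A x - b)
Stationarity (grad_x L = 0): Q x + c + A^T lambda = 0.
Primal feasibility: A x = b.

This gives the KKT block system:
  [ Q   A^T ] [ x     ]   [-c ]
  [ A    0  ] [ lambda ] = [ b ]

Solving the linear system:
  x*      = (1.2903, -2.3548)
  lambda* = (-10.4516)
  f(x*)   = 28.0484

x* = (1.2903, -2.3548), lambda* = (-10.4516)


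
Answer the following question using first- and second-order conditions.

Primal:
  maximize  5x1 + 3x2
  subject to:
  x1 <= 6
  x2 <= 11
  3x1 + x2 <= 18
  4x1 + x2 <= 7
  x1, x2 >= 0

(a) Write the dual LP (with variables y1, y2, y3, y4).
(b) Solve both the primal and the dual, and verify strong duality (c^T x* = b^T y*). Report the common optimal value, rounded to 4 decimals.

The standard primal-dual pair for 'max c^T x s.t. A x <= b, x >= 0' is:
  Dual:  min b^T y  s.t.  A^T y >= c,  y >= 0.

So the dual LP is:
  minimize  6y1 + 11y2 + 18y3 + 7y4
  subject to:
    y1 + 3y3 + 4y4 >= 5
    y2 + y3 + y4 >= 3
    y1, y2, y3, y4 >= 0

Solving the primal: x* = (0, 7).
  primal value c^T x* = 21.
Solving the dual: y* = (0, 0, 0, 3).
  dual value b^T y* = 21.
Strong duality: c^T x* = b^T y*. Confirmed.

21


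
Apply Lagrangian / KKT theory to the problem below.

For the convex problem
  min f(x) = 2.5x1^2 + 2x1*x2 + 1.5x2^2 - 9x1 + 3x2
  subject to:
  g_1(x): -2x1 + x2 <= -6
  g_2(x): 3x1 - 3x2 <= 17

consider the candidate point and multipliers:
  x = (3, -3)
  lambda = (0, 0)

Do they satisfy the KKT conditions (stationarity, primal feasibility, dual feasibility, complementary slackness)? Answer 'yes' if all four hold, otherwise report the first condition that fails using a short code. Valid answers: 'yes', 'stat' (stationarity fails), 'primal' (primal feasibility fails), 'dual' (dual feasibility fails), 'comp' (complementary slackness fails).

Gradient of f: grad f(x) = Q x + c = (0, 0)
Constraint values g_i(x) = a_i^T x - b_i:
  g_1((3, -3)) = -3
  g_2((3, -3)) = 1
Stationarity residual: grad f(x) + sum_i lambda_i a_i = (0, 0)
  -> stationarity OK
Primal feasibility (all g_i <= 0): FAILS
Dual feasibility (all lambda_i >= 0): OK
Complementary slackness (lambda_i * g_i(x) = 0 for all i): OK

Verdict: the first failing condition is primal_feasibility -> primal.

primal


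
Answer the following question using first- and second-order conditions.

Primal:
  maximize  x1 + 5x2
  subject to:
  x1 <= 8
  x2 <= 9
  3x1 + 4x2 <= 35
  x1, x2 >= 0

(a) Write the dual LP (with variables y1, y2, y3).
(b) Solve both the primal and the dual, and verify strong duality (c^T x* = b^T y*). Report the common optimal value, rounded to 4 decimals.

The standard primal-dual pair for 'max c^T x s.t. A x <= b, x >= 0' is:
  Dual:  min b^T y  s.t.  A^T y >= c,  y >= 0.

So the dual LP is:
  minimize  8y1 + 9y2 + 35y3
  subject to:
    y1 + 3y3 >= 1
    y2 + 4y3 >= 5
    y1, y2, y3 >= 0

Solving the primal: x* = (0, 8.75).
  primal value c^T x* = 43.75.
Solving the dual: y* = (0, 0, 1.25).
  dual value b^T y* = 43.75.
Strong duality: c^T x* = b^T y*. Confirmed.

43.75


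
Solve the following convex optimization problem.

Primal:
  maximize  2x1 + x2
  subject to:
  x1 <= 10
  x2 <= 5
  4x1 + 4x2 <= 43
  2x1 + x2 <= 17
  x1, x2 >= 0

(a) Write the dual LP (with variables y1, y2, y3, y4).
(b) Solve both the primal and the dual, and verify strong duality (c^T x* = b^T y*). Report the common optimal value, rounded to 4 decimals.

The standard primal-dual pair for 'max c^T x s.t. A x <= b, x >= 0' is:
  Dual:  min b^T y  s.t.  A^T y >= c,  y >= 0.

So the dual LP is:
  minimize  10y1 + 5y2 + 43y3 + 17y4
  subject to:
    y1 + 4y3 + 2y4 >= 2
    y2 + 4y3 + y4 >= 1
    y1, y2, y3, y4 >= 0

Solving the primal: x* = (6.25, 4.5).
  primal value c^T x* = 17.
Solving the dual: y* = (0, 0, 0, 1).
  dual value b^T y* = 17.
Strong duality: c^T x* = b^T y*. Confirmed.

17


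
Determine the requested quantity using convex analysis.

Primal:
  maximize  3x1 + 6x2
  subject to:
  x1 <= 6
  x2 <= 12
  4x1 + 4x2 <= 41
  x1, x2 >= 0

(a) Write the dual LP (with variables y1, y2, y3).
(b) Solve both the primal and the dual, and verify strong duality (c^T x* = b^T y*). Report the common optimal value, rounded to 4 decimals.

The standard primal-dual pair for 'max c^T x s.t. A x <= b, x >= 0' is:
  Dual:  min b^T y  s.t.  A^T y >= c,  y >= 0.

So the dual LP is:
  minimize  6y1 + 12y2 + 41y3
  subject to:
    y1 + 4y3 >= 3
    y2 + 4y3 >= 6
    y1, y2, y3 >= 0

Solving the primal: x* = (0, 10.25).
  primal value c^T x* = 61.5.
Solving the dual: y* = (0, 0, 1.5).
  dual value b^T y* = 61.5.
Strong duality: c^T x* = b^T y*. Confirmed.

61.5


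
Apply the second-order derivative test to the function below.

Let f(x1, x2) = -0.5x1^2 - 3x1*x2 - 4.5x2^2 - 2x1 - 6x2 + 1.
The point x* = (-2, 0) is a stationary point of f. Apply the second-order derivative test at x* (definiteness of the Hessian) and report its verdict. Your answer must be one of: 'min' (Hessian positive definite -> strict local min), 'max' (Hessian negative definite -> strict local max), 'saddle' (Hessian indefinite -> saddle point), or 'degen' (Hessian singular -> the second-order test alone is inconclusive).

Compute the Hessian H = grad^2 f:
  H = [[-1, -3], [-3, -9]]
Verify stationarity: grad f(x*) = H x* + g = (0, 0).
Eigenvalues of H: -10, 0.
H has a zero eigenvalue (singular; negative semidefinite but not definite), so H is neither positive definite, negative definite, nor indefinite. The second-order test alone is inconclusive -> degen.
(Indeed, f is constant along the null direction of H through x*, so x* is not a strict local extremum.)

degen


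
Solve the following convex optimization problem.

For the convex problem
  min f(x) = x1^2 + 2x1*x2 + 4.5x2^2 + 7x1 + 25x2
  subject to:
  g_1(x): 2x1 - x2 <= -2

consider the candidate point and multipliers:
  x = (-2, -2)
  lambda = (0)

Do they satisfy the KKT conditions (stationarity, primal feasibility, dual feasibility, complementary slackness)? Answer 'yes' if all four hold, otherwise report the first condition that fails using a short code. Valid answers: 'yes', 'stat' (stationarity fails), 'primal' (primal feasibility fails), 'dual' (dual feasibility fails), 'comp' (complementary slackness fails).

Gradient of f: grad f(x) = Q x + c = (-1, 3)
Constraint values g_i(x) = a_i^T x - b_i:
  g_1((-2, -2)) = 0
Stationarity residual: grad f(x) + sum_i lambda_i a_i = (-1, 3)
  -> stationarity FAILS
Primal feasibility (all g_i <= 0): OK
Dual feasibility (all lambda_i >= 0): OK
Complementary slackness (lambda_i * g_i(x) = 0 for all i): OK

Verdict: the first failing condition is stationarity -> stat.

stat


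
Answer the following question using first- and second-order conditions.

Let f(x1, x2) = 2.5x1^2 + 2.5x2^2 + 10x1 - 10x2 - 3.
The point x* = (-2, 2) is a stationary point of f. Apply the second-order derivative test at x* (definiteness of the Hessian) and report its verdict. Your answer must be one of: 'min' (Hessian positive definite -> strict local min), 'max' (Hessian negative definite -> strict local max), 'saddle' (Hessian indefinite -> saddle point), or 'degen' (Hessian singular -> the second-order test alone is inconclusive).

Compute the Hessian H = grad^2 f:
  H = [[5, 0], [0, 5]]
Verify stationarity: grad f(x*) = H x* + g = (0, 0).
Eigenvalues of H: 5, 5.
Both eigenvalues > 0, so H is positive definite -> x* is a strict local min.

min


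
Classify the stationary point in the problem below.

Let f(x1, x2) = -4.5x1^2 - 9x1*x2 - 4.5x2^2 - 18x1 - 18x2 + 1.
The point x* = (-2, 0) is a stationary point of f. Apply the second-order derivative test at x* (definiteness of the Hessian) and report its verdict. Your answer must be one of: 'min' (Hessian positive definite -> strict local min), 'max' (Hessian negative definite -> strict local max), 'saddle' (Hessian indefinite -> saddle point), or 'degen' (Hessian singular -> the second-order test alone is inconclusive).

Compute the Hessian H = grad^2 f:
  H = [[-9, -9], [-9, -9]]
Verify stationarity: grad f(x*) = H x* + g = (0, 0).
Eigenvalues of H: -18, 0.
H has a zero eigenvalue (singular; negative semidefinite but not definite), so H is neither positive definite, negative definite, nor indefinite. The second-order test alone is inconclusive -> degen.
(Indeed, f is constant along the null direction of H through x*, so x* is not a strict local extremum.)

degen


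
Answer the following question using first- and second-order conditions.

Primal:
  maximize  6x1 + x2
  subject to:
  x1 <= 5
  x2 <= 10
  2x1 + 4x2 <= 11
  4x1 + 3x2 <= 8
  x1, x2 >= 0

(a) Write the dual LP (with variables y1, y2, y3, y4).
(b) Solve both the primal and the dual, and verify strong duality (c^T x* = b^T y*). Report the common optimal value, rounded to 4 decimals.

The standard primal-dual pair for 'max c^T x s.t. A x <= b, x >= 0' is:
  Dual:  min b^T y  s.t.  A^T y >= c,  y >= 0.

So the dual LP is:
  minimize  5y1 + 10y2 + 11y3 + 8y4
  subject to:
    y1 + 2y3 + 4y4 >= 6
    y2 + 4y3 + 3y4 >= 1
    y1, y2, y3, y4 >= 0

Solving the primal: x* = (2, 0).
  primal value c^T x* = 12.
Solving the dual: y* = (0, 0, 0, 1.5).
  dual value b^T y* = 12.
Strong duality: c^T x* = b^T y*. Confirmed.

12


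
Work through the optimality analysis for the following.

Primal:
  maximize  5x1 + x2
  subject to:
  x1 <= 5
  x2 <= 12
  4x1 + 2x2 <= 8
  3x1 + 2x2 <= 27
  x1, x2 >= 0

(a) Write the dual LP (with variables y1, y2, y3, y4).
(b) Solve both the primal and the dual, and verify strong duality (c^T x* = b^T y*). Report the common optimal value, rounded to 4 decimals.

The standard primal-dual pair for 'max c^T x s.t. A x <= b, x >= 0' is:
  Dual:  min b^T y  s.t.  A^T y >= c,  y >= 0.

So the dual LP is:
  minimize  5y1 + 12y2 + 8y3 + 27y4
  subject to:
    y1 + 4y3 + 3y4 >= 5
    y2 + 2y3 + 2y4 >= 1
    y1, y2, y3, y4 >= 0

Solving the primal: x* = (2, 0).
  primal value c^T x* = 10.
Solving the dual: y* = (0, 0, 1.25, 0).
  dual value b^T y* = 10.
Strong duality: c^T x* = b^T y*. Confirmed.

10


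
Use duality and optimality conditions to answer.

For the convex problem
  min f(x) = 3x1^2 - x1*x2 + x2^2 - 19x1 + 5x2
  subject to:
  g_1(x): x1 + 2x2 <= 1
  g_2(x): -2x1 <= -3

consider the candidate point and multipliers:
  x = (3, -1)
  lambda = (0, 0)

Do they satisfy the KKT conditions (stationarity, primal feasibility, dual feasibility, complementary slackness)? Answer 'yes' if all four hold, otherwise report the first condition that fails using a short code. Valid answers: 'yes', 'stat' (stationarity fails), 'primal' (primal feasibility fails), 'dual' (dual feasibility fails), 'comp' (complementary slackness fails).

Gradient of f: grad f(x) = Q x + c = (0, 0)
Constraint values g_i(x) = a_i^T x - b_i:
  g_1((3, -1)) = 0
  g_2((3, -1)) = -3
Stationarity residual: grad f(x) + sum_i lambda_i a_i = (0, 0)
  -> stationarity OK
Primal feasibility (all g_i <= 0): OK
Dual feasibility (all lambda_i >= 0): OK
Complementary slackness (lambda_i * g_i(x) = 0 for all i): OK

Verdict: yes, KKT holds.

yes


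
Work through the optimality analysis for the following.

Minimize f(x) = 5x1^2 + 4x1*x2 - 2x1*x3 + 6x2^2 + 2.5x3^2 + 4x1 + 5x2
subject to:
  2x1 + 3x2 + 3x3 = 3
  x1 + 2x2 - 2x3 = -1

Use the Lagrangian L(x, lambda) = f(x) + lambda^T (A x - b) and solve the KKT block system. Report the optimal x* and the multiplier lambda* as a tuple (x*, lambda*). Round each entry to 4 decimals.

Form the Lagrangian:
  L(x, lambda) = (1/2) x^T Q x + c^T x + lambda^T (A x - b)
Stationarity (grad_x L = 0): Q x + c + A^T lambda = 0.
Primal feasibility: A x = b.

This gives the KKT block system:
  [ Q   A^T ] [ x     ]   [-c ]
  [ A    0  ] [ lambda ] = [ b ]

Solving the linear system:
  x*      = (0.1512, 0.1618, 0.7374)
  lambda* = (-1.8219, -1.0405)
  f(x*)   = 2.9194

x* = (0.1512, 0.1618, 0.7374), lambda* = (-1.8219, -1.0405)


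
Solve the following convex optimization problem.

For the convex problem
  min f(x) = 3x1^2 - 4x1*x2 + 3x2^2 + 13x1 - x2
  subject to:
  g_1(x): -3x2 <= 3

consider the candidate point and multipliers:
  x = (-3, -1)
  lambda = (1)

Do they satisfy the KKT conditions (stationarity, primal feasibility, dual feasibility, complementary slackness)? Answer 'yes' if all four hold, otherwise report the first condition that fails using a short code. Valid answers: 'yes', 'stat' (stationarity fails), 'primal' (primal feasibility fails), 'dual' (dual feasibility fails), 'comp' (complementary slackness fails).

Gradient of f: grad f(x) = Q x + c = (-1, 5)
Constraint values g_i(x) = a_i^T x - b_i:
  g_1((-3, -1)) = 0
Stationarity residual: grad f(x) + sum_i lambda_i a_i = (-1, 2)
  -> stationarity FAILS
Primal feasibility (all g_i <= 0): OK
Dual feasibility (all lambda_i >= 0): OK
Complementary slackness (lambda_i * g_i(x) = 0 for all i): OK

Verdict: the first failing condition is stationarity -> stat.

stat


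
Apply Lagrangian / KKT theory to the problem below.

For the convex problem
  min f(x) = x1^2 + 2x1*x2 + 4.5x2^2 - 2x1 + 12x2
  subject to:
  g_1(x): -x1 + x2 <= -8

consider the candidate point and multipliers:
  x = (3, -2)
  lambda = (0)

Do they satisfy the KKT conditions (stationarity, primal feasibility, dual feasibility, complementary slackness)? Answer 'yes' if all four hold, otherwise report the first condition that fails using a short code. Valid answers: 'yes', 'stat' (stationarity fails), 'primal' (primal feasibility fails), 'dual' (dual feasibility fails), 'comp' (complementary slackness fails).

Gradient of f: grad f(x) = Q x + c = (0, 0)
Constraint values g_i(x) = a_i^T x - b_i:
  g_1((3, -2)) = 3
Stationarity residual: grad f(x) + sum_i lambda_i a_i = (0, 0)
  -> stationarity OK
Primal feasibility (all g_i <= 0): FAILS
Dual feasibility (all lambda_i >= 0): OK
Complementary slackness (lambda_i * g_i(x) = 0 for all i): OK

Verdict: the first failing condition is primal_feasibility -> primal.

primal


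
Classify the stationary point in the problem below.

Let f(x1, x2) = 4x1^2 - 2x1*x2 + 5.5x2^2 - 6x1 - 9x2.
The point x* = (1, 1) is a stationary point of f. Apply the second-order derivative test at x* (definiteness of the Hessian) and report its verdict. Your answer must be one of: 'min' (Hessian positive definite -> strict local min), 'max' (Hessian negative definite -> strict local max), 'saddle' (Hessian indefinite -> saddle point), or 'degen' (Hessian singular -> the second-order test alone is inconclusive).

Compute the Hessian H = grad^2 f:
  H = [[8, -2], [-2, 11]]
Verify stationarity: grad f(x*) = H x* + g = (0, 0).
Eigenvalues of H: 7, 12.
Both eigenvalues > 0, so H is positive definite -> x* is a strict local min.

min


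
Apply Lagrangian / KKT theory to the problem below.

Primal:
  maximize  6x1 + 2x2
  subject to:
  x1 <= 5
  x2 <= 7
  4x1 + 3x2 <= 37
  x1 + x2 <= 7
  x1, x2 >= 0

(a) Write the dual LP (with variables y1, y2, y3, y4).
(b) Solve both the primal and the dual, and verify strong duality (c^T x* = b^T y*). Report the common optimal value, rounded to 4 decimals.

The standard primal-dual pair for 'max c^T x s.t. A x <= b, x >= 0' is:
  Dual:  min b^T y  s.t.  A^T y >= c,  y >= 0.

So the dual LP is:
  minimize  5y1 + 7y2 + 37y3 + 7y4
  subject to:
    y1 + 4y3 + y4 >= 6
    y2 + 3y3 + y4 >= 2
    y1, y2, y3, y4 >= 0

Solving the primal: x* = (5, 2).
  primal value c^T x* = 34.
Solving the dual: y* = (4, 0, 0, 2).
  dual value b^T y* = 34.
Strong duality: c^T x* = b^T y*. Confirmed.

34


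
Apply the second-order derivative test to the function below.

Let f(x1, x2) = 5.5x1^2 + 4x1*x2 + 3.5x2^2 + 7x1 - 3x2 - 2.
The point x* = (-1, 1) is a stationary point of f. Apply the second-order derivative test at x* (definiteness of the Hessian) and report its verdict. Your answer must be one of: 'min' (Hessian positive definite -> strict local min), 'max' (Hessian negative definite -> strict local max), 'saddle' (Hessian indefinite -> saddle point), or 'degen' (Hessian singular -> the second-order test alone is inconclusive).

Compute the Hessian H = grad^2 f:
  H = [[11, 4], [4, 7]]
Verify stationarity: grad f(x*) = H x* + g = (0, 0).
Eigenvalues of H: 4.5279, 13.4721.
Both eigenvalues > 0, so H is positive definite -> x* is a strict local min.

min


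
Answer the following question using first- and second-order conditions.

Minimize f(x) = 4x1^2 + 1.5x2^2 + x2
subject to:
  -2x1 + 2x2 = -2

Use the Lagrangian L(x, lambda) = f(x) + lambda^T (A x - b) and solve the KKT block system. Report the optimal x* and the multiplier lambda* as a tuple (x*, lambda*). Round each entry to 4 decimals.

Form the Lagrangian:
  L(x, lambda) = (1/2) x^T Q x + c^T x + lambda^T (A x - b)
Stationarity (grad_x L = 0): Q x + c + A^T lambda = 0.
Primal feasibility: A x = b.

This gives the KKT block system:
  [ Q   A^T ] [ x     ]   [-c ]
  [ A    0  ] [ lambda ] = [ b ]

Solving the linear system:
  x*      = (0.1818, -0.8182)
  lambda* = (0.7273)
  f(x*)   = 0.3182

x* = (0.1818, -0.8182), lambda* = (0.7273)


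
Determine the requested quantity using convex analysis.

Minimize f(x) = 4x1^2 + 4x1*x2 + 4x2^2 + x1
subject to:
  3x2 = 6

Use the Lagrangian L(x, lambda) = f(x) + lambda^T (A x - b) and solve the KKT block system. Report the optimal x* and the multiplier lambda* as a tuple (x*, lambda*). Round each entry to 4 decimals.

Form the Lagrangian:
  L(x, lambda) = (1/2) x^T Q x + c^T x + lambda^T (A x - b)
Stationarity (grad_x L = 0): Q x + c + A^T lambda = 0.
Primal feasibility: A x = b.

This gives the KKT block system:
  [ Q   A^T ] [ x     ]   [-c ]
  [ A    0  ] [ lambda ] = [ b ]

Solving the linear system:
  x*      = (-1.125, 2)
  lambda* = (-3.8333)
  f(x*)   = 10.9375

x* = (-1.125, 2), lambda* = (-3.8333)


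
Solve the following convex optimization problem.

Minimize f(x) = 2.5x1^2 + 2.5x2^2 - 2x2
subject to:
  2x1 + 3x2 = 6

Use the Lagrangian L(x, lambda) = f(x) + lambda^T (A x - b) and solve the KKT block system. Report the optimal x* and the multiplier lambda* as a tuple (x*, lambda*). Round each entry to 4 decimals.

Form the Lagrangian:
  L(x, lambda) = (1/2) x^T Q x + c^T x + lambda^T (A x - b)
Stationarity (grad_x L = 0): Q x + c + A^T lambda = 0.
Primal feasibility: A x = b.

This gives the KKT block system:
  [ Q   A^T ] [ x     ]   [-c ]
  [ A    0  ] [ lambda ] = [ b ]

Solving the linear system:
  x*      = (0.7385, 1.5077)
  lambda* = (-1.8462)
  f(x*)   = 4.0308

x* = (0.7385, 1.5077), lambda* = (-1.8462)


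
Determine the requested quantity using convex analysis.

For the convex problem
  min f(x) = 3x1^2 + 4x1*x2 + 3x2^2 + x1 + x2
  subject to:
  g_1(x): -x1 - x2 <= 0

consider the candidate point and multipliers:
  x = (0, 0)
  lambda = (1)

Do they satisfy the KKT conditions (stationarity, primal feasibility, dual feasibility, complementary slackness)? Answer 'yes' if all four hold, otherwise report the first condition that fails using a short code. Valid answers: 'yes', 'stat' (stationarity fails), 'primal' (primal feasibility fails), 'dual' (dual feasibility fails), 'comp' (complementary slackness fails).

Gradient of f: grad f(x) = Q x + c = (1, 1)
Constraint values g_i(x) = a_i^T x - b_i:
  g_1((0, 0)) = 0
Stationarity residual: grad f(x) + sum_i lambda_i a_i = (0, 0)
  -> stationarity OK
Primal feasibility (all g_i <= 0): OK
Dual feasibility (all lambda_i >= 0): OK
Complementary slackness (lambda_i * g_i(x) = 0 for all i): OK

Verdict: yes, KKT holds.

yes


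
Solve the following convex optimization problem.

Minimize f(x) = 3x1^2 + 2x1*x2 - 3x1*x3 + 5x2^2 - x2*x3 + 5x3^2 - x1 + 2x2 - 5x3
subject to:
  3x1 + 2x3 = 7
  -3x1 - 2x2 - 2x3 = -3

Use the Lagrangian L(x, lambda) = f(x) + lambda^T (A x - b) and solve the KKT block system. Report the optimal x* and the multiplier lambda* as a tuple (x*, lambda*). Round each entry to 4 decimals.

Form the Lagrangian:
  L(x, lambda) = (1/2) x^T Q x + c^T x + lambda^T (A x - b)
Stationarity (grad_x L = 0): Q x + c + A^T lambda = 0.
Primal feasibility: A x = b.

This gives the KKT block system:
  [ Q   A^T ] [ x     ]   [-c ]
  [ A    0  ] [ lambda ] = [ b ]

Solving the linear system:
  x*      = (1.6933, -2, 0.96)
  lambda* = (-8.5467, -7.7867)
  f(x*)   = 12.9867

x* = (1.6933, -2, 0.96), lambda* = (-8.5467, -7.7867)


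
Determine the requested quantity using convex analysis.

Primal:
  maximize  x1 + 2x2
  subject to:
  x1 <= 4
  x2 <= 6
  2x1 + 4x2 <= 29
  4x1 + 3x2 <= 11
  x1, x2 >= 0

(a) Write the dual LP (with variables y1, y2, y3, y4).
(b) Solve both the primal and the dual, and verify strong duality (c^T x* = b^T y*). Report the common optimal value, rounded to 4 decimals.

The standard primal-dual pair for 'max c^T x s.t. A x <= b, x >= 0' is:
  Dual:  min b^T y  s.t.  A^T y >= c,  y >= 0.

So the dual LP is:
  minimize  4y1 + 6y2 + 29y3 + 11y4
  subject to:
    y1 + 2y3 + 4y4 >= 1
    y2 + 4y3 + 3y4 >= 2
    y1, y2, y3, y4 >= 0

Solving the primal: x* = (0, 3.6667).
  primal value c^T x* = 7.3333.
Solving the dual: y* = (0, 0, 0, 0.6667).
  dual value b^T y* = 7.3333.
Strong duality: c^T x* = b^T y*. Confirmed.

7.3333


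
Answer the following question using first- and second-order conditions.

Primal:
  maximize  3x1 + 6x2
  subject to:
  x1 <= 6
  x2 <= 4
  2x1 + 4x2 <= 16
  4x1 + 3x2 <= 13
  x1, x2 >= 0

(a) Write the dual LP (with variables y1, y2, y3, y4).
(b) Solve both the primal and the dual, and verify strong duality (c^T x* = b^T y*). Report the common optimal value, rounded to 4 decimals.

The standard primal-dual pair for 'max c^T x s.t. A x <= b, x >= 0' is:
  Dual:  min b^T y  s.t.  A^T y >= c,  y >= 0.

So the dual LP is:
  minimize  6y1 + 4y2 + 16y3 + 13y4
  subject to:
    y1 + 2y3 + 4y4 >= 3
    y2 + 4y3 + 3y4 >= 6
    y1, y2, y3, y4 >= 0

Solving the primal: x* = (0.4, 3.8).
  primal value c^T x* = 24.
Solving the dual: y* = (0, 0, 1.5, 0).
  dual value b^T y* = 24.
Strong duality: c^T x* = b^T y*. Confirmed.

24


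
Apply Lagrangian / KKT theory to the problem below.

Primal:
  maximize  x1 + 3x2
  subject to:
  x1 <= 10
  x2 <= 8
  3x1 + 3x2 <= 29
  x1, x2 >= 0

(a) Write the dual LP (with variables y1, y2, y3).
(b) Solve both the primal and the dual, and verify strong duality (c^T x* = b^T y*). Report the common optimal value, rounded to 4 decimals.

The standard primal-dual pair for 'max c^T x s.t. A x <= b, x >= 0' is:
  Dual:  min b^T y  s.t.  A^T y >= c,  y >= 0.

So the dual LP is:
  minimize  10y1 + 8y2 + 29y3
  subject to:
    y1 + 3y3 >= 1
    y2 + 3y3 >= 3
    y1, y2, y3 >= 0

Solving the primal: x* = (1.6667, 8).
  primal value c^T x* = 25.6667.
Solving the dual: y* = (0, 2, 0.3333).
  dual value b^T y* = 25.6667.
Strong duality: c^T x* = b^T y*. Confirmed.

25.6667


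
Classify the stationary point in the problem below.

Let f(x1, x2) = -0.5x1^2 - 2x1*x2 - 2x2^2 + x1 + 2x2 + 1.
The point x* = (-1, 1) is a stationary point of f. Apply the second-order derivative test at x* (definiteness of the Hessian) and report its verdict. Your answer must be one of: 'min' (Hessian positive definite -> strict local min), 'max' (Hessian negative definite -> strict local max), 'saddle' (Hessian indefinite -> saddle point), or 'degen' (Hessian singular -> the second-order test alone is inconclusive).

Compute the Hessian H = grad^2 f:
  H = [[-1, -2], [-2, -4]]
Verify stationarity: grad f(x*) = H x* + g = (0, 0).
Eigenvalues of H: -5, 0.
H has a zero eigenvalue (singular; negative semidefinite but not definite), so H is neither positive definite, negative definite, nor indefinite. The second-order test alone is inconclusive -> degen.
(Indeed, f is constant along the null direction of H through x*, so x* is not a strict local extremum.)

degen


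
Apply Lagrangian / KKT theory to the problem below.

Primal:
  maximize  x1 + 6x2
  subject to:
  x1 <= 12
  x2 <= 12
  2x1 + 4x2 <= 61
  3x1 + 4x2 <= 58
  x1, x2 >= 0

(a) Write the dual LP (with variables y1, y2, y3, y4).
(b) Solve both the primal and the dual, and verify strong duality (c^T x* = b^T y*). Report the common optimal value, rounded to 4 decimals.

The standard primal-dual pair for 'max c^T x s.t. A x <= b, x >= 0' is:
  Dual:  min b^T y  s.t.  A^T y >= c,  y >= 0.

So the dual LP is:
  minimize  12y1 + 12y2 + 61y3 + 58y4
  subject to:
    y1 + 2y3 + 3y4 >= 1
    y2 + 4y3 + 4y4 >= 6
    y1, y2, y3, y4 >= 0

Solving the primal: x* = (3.3333, 12).
  primal value c^T x* = 75.3333.
Solving the dual: y* = (0, 4.6667, 0, 0.3333).
  dual value b^T y* = 75.3333.
Strong duality: c^T x* = b^T y*. Confirmed.

75.3333


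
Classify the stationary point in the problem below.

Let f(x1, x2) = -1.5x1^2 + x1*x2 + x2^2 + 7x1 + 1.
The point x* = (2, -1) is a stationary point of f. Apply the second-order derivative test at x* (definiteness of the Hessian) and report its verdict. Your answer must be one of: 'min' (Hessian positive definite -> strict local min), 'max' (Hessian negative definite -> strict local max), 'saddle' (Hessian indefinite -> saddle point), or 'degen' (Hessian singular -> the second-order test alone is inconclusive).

Compute the Hessian H = grad^2 f:
  H = [[-3, 1], [1, 2]]
Verify stationarity: grad f(x*) = H x* + g = (0, 0).
Eigenvalues of H: -3.1926, 2.1926.
Eigenvalues have mixed signs, so H is indefinite -> x* is a saddle point.

saddle


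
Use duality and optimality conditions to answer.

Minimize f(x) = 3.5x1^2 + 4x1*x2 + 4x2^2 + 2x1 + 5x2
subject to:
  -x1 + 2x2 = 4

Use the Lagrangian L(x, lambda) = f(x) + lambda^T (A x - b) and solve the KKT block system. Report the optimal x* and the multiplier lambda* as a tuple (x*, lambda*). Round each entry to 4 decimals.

Form the Lagrangian:
  L(x, lambda) = (1/2) x^T Q x + c^T x + lambda^T (A x - b)
Stationarity (grad_x L = 0): Q x + c + A^T lambda = 0.
Primal feasibility: A x = b.

This gives the KKT block system:
  [ Q   A^T ] [ x     ]   [-c ]
  [ A    0  ] [ lambda ] = [ b ]

Solving the linear system:
  x*      = (-1.5769, 1.2115)
  lambda* = (-4.1923)
  f(x*)   = 9.8365

x* = (-1.5769, 1.2115), lambda* = (-4.1923)


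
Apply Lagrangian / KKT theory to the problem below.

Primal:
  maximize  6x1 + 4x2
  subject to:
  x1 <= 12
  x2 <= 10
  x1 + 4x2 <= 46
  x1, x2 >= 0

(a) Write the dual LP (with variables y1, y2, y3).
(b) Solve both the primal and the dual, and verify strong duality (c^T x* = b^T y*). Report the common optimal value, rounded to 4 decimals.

The standard primal-dual pair for 'max c^T x s.t. A x <= b, x >= 0' is:
  Dual:  min b^T y  s.t.  A^T y >= c,  y >= 0.

So the dual LP is:
  minimize  12y1 + 10y2 + 46y3
  subject to:
    y1 + y3 >= 6
    y2 + 4y3 >= 4
    y1, y2, y3 >= 0

Solving the primal: x* = (12, 8.5).
  primal value c^T x* = 106.
Solving the dual: y* = (5, 0, 1).
  dual value b^T y* = 106.
Strong duality: c^T x* = b^T y*. Confirmed.

106


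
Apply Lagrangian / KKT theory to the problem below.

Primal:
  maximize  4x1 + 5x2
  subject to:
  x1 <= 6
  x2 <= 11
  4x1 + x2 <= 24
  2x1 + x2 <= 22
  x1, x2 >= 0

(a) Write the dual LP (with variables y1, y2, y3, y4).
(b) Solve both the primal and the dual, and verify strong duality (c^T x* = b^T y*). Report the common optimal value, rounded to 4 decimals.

The standard primal-dual pair for 'max c^T x s.t. A x <= b, x >= 0' is:
  Dual:  min b^T y  s.t.  A^T y >= c,  y >= 0.

So the dual LP is:
  minimize  6y1 + 11y2 + 24y3 + 22y4
  subject to:
    y1 + 4y3 + 2y4 >= 4
    y2 + y3 + y4 >= 5
    y1, y2, y3, y4 >= 0

Solving the primal: x* = (3.25, 11).
  primal value c^T x* = 68.
Solving the dual: y* = (0, 4, 1, 0).
  dual value b^T y* = 68.
Strong duality: c^T x* = b^T y*. Confirmed.

68


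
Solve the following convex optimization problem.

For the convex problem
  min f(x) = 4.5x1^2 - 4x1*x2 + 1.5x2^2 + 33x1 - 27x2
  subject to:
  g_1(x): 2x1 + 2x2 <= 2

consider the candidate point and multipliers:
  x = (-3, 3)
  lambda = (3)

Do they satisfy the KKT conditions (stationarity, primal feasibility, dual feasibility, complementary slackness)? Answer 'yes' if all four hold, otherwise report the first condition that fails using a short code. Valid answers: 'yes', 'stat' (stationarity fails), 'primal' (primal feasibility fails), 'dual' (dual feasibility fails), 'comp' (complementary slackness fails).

Gradient of f: grad f(x) = Q x + c = (-6, -6)
Constraint values g_i(x) = a_i^T x - b_i:
  g_1((-3, 3)) = -2
Stationarity residual: grad f(x) + sum_i lambda_i a_i = (0, 0)
  -> stationarity OK
Primal feasibility (all g_i <= 0): OK
Dual feasibility (all lambda_i >= 0): OK
Complementary slackness (lambda_i * g_i(x) = 0 for all i): FAILS

Verdict: the first failing condition is complementary_slackness -> comp.

comp


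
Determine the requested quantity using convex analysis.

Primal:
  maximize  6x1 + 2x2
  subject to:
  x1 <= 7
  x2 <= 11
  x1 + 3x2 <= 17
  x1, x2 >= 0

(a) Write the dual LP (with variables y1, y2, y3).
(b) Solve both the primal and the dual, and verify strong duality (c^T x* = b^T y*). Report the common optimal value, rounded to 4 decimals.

The standard primal-dual pair for 'max c^T x s.t. A x <= b, x >= 0' is:
  Dual:  min b^T y  s.t.  A^T y >= c,  y >= 0.

So the dual LP is:
  minimize  7y1 + 11y2 + 17y3
  subject to:
    y1 + y3 >= 6
    y2 + 3y3 >= 2
    y1, y2, y3 >= 0

Solving the primal: x* = (7, 3.3333).
  primal value c^T x* = 48.6667.
Solving the dual: y* = (5.3333, 0, 0.6667).
  dual value b^T y* = 48.6667.
Strong duality: c^T x* = b^T y*. Confirmed.

48.6667


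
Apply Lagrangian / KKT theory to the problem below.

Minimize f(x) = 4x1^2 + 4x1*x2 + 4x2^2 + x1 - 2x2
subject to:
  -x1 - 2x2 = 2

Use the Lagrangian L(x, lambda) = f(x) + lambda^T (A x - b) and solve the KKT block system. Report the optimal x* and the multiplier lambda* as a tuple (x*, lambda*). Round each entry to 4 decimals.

Form the Lagrangian:
  L(x, lambda) = (1/2) x^T Q x + c^T x + lambda^T (A x - b)
Stationarity (grad_x L = 0): Q x + c + A^T lambda = 0.
Primal feasibility: A x = b.

This gives the KKT block system:
  [ Q   A^T ] [ x     ]   [-c ]
  [ A    0  ] [ lambda ] = [ b ]

Solving the linear system:
  x*      = (-0.3333, -0.8333)
  lambda* = (-5)
  f(x*)   = 5.6667

x* = (-0.3333, -0.8333), lambda* = (-5)


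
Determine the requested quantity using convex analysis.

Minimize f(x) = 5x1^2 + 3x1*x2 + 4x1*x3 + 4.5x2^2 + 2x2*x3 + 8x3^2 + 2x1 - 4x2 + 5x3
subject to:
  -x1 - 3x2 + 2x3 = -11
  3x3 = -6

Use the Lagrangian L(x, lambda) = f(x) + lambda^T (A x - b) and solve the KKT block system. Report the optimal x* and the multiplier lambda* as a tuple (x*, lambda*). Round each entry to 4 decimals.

Form the Lagrangian:
  L(x, lambda) = (1/2) x^T Q x + c^T x + lambda^T (A x - b)
Stationarity (grad_x L = 0): Q x + c + A^T lambda = 0.
Primal feasibility: A x = b.

This gives the KKT block system:
  [ Q   A^T ] [ x     ]   [-c ]
  [ A    0  ] [ lambda ] = [ b ]

Solving the linear system:
  x*      = (0.3704, 2.2099, -2)
  lambda* = (4.3333, 4.144)
  f(x*)   = 27.216

x* = (0.3704, 2.2099, -2), lambda* = (4.3333, 4.144)


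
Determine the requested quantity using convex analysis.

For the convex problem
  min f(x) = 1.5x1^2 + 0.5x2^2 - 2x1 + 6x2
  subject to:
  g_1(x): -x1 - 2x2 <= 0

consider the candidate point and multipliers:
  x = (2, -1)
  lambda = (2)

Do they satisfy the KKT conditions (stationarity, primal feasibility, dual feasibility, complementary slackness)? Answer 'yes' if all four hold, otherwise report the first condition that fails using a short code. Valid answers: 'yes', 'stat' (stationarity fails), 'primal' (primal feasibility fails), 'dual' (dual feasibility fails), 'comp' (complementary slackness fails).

Gradient of f: grad f(x) = Q x + c = (4, 5)
Constraint values g_i(x) = a_i^T x - b_i:
  g_1((2, -1)) = 0
Stationarity residual: grad f(x) + sum_i lambda_i a_i = (2, 1)
  -> stationarity FAILS
Primal feasibility (all g_i <= 0): OK
Dual feasibility (all lambda_i >= 0): OK
Complementary slackness (lambda_i * g_i(x) = 0 for all i): OK

Verdict: the first failing condition is stationarity -> stat.

stat


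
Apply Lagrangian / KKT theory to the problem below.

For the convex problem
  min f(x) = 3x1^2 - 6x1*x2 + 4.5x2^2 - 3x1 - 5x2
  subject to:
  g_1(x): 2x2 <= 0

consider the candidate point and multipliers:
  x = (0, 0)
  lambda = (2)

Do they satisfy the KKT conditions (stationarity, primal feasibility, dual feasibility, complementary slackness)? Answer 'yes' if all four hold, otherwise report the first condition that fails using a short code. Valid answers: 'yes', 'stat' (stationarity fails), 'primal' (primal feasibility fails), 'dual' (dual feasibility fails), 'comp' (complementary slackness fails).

Gradient of f: grad f(x) = Q x + c = (-3, -5)
Constraint values g_i(x) = a_i^T x - b_i:
  g_1((0, 0)) = 0
Stationarity residual: grad f(x) + sum_i lambda_i a_i = (-3, -1)
  -> stationarity FAILS
Primal feasibility (all g_i <= 0): OK
Dual feasibility (all lambda_i >= 0): OK
Complementary slackness (lambda_i * g_i(x) = 0 for all i): OK

Verdict: the first failing condition is stationarity -> stat.

stat


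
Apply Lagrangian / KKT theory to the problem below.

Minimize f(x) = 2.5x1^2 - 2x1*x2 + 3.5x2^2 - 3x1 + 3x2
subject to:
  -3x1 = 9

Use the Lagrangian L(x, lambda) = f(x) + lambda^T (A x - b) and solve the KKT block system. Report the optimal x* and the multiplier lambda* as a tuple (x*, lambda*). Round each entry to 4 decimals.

Form the Lagrangian:
  L(x, lambda) = (1/2) x^T Q x + c^T x + lambda^T (A x - b)
Stationarity (grad_x L = 0): Q x + c + A^T lambda = 0.
Primal feasibility: A x = b.

This gives the KKT block system:
  [ Q   A^T ] [ x     ]   [-c ]
  [ A    0  ] [ lambda ] = [ b ]

Solving the linear system:
  x*      = (-3, -1.2857)
  lambda* = (-5.1429)
  f(x*)   = 25.7143

x* = (-3, -1.2857), lambda* = (-5.1429)


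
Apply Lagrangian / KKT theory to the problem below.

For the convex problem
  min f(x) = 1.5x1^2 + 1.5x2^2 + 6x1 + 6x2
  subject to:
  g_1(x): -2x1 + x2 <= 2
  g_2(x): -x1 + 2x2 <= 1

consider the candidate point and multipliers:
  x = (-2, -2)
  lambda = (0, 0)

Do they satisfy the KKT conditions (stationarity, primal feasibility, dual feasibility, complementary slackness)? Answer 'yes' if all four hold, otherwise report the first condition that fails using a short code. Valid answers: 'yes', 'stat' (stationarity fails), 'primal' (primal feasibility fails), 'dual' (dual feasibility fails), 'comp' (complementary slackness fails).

Gradient of f: grad f(x) = Q x + c = (0, 0)
Constraint values g_i(x) = a_i^T x - b_i:
  g_1((-2, -2)) = 0
  g_2((-2, -2)) = -3
Stationarity residual: grad f(x) + sum_i lambda_i a_i = (0, 0)
  -> stationarity OK
Primal feasibility (all g_i <= 0): OK
Dual feasibility (all lambda_i >= 0): OK
Complementary slackness (lambda_i * g_i(x) = 0 for all i): OK

Verdict: yes, KKT holds.

yes


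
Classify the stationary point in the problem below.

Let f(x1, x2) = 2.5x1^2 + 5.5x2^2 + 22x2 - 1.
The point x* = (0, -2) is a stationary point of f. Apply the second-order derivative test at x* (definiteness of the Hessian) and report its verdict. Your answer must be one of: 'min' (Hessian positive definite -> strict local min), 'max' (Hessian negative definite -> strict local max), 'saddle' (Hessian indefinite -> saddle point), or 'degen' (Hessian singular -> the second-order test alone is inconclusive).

Compute the Hessian H = grad^2 f:
  H = [[5, 0], [0, 11]]
Verify stationarity: grad f(x*) = H x* + g = (0, 0).
Eigenvalues of H: 5, 11.
Both eigenvalues > 0, so H is positive definite -> x* is a strict local min.

min


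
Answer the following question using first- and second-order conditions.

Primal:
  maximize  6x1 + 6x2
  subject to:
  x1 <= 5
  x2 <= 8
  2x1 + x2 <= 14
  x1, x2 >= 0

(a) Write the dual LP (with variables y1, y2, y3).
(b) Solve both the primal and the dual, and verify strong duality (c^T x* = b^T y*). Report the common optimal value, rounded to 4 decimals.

The standard primal-dual pair for 'max c^T x s.t. A x <= b, x >= 0' is:
  Dual:  min b^T y  s.t.  A^T y >= c,  y >= 0.

So the dual LP is:
  minimize  5y1 + 8y2 + 14y3
  subject to:
    y1 + 2y3 >= 6
    y2 + y3 >= 6
    y1, y2, y3 >= 0

Solving the primal: x* = (3, 8).
  primal value c^T x* = 66.
Solving the dual: y* = (0, 3, 3).
  dual value b^T y* = 66.
Strong duality: c^T x* = b^T y*. Confirmed.

66


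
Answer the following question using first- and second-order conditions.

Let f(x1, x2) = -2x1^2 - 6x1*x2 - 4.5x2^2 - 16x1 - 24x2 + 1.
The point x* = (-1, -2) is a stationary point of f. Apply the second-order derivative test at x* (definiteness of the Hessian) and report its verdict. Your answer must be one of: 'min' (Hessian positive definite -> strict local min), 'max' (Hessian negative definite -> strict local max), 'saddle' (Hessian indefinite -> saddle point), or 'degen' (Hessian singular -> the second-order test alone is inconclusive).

Compute the Hessian H = grad^2 f:
  H = [[-4, -6], [-6, -9]]
Verify stationarity: grad f(x*) = H x* + g = (0, 0).
Eigenvalues of H: -13, 0.
H has a zero eigenvalue (singular; negative semidefinite but not definite), so H is neither positive definite, negative definite, nor indefinite. The second-order test alone is inconclusive -> degen.
(Indeed, f is constant along the null direction of H through x*, so x* is not a strict local extremum.)

degen


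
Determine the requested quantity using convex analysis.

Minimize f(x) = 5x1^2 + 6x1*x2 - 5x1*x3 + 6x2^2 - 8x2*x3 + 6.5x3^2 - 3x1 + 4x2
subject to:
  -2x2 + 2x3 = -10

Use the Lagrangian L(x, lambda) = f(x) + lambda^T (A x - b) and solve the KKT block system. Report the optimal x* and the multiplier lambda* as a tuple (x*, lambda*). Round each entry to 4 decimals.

Form the Lagrangian:
  L(x, lambda) = (1/2) x^T Q x + c^T x + lambda^T (A x - b)
Stationarity (grad_x L = 0): Q x + c + A^T lambda = 0.
Primal feasibility: A x = b.

This gives the KKT block system:
  [ Q   A^T ] [ x     ]   [-c ]
  [ A    0  ] [ lambda ] = [ b ]

Solving the linear system:
  x*      = (-2.4607, 2.6067, -2.3933)
  lambda* = (19.8315)
  f(x*)   = 108.0618

x* = (-2.4607, 2.6067, -2.3933), lambda* = (19.8315)


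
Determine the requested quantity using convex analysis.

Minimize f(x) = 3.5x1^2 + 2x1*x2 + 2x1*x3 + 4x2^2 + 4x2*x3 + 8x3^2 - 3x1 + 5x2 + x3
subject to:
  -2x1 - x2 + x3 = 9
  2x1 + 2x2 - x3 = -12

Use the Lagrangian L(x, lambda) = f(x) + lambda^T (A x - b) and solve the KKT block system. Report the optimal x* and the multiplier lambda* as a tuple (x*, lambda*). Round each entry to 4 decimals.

Form the Lagrangian:
  L(x, lambda) = (1/2) x^T Q x + c^T x + lambda^T (A x - b)
Stationarity (grad_x L = 0): Q x + c + A^T lambda = 0.
Primal feasibility: A x = b.

This gives the KKT block system:
  [ Q   A^T ] [ x     ]   [-c ]
  [ A    0  ] [ lambda ] = [ b ]

Solving the linear system:
  x*      = (-2.1899, -3, 1.6203)
  lambda* = (-4.1899, 6.3544)
  f(x*)   = 53.5759

x* = (-2.1899, -3, 1.6203), lambda* = (-4.1899, 6.3544)


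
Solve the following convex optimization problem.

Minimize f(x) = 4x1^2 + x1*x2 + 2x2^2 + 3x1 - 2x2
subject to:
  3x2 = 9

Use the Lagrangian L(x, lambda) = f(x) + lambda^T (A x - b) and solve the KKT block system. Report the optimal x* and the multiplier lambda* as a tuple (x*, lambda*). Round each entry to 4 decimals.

Form the Lagrangian:
  L(x, lambda) = (1/2) x^T Q x + c^T x + lambda^T (A x - b)
Stationarity (grad_x L = 0): Q x + c + A^T lambda = 0.
Primal feasibility: A x = b.

This gives the KKT block system:
  [ Q   A^T ] [ x     ]   [-c ]
  [ A    0  ] [ lambda ] = [ b ]

Solving the linear system:
  x*      = (-0.75, 3)
  lambda* = (-3.0833)
  f(x*)   = 9.75

x* = (-0.75, 3), lambda* = (-3.0833)
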